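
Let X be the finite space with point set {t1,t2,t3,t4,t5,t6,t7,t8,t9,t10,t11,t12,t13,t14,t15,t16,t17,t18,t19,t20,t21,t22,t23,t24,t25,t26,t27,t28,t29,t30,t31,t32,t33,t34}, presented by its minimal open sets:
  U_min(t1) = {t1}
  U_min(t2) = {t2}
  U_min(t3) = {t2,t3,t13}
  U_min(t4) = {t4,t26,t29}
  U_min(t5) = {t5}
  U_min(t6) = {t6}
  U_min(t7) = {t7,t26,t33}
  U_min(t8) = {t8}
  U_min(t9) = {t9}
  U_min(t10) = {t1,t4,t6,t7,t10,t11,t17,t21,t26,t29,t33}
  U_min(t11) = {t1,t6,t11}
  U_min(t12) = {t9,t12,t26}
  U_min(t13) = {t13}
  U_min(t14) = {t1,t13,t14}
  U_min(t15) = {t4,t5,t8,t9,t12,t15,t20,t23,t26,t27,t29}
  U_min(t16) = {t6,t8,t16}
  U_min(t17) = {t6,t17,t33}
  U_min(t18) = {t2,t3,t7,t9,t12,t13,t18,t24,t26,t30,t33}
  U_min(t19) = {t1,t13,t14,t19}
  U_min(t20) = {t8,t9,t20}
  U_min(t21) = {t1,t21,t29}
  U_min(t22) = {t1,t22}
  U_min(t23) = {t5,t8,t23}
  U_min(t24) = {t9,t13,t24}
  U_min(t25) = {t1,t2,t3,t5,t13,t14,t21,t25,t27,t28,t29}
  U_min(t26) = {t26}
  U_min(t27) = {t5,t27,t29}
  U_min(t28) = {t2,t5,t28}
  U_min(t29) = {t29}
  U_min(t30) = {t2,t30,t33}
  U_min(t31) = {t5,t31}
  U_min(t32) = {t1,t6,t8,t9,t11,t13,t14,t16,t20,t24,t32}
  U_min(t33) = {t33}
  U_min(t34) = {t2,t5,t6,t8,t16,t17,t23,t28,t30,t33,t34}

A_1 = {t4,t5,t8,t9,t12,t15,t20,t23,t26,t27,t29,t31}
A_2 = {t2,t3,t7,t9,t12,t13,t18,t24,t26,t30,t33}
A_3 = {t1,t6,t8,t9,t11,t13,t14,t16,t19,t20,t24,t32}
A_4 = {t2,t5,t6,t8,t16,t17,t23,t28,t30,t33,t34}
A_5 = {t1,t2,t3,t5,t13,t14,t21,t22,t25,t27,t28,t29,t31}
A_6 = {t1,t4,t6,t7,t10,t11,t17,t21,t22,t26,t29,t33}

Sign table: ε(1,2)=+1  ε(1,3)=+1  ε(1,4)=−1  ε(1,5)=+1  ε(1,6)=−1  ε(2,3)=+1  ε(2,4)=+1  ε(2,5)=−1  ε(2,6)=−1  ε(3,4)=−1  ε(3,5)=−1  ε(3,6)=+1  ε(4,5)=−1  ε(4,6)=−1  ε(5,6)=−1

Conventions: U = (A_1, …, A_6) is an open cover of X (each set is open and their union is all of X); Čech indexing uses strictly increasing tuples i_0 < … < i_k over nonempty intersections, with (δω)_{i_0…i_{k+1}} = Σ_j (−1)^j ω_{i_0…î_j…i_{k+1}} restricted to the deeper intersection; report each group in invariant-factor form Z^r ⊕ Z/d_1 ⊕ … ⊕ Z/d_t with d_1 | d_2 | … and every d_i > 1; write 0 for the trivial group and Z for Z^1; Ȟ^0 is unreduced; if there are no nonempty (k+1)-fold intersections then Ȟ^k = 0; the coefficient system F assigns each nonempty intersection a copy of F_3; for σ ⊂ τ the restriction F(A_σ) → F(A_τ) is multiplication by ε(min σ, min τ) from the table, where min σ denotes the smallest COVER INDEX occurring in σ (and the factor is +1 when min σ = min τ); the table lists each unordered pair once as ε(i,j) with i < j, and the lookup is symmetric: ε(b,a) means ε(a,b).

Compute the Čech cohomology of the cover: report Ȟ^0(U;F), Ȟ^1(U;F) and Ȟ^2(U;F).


Ȟ^0(U;F) ≅ 0,  Ȟ^1(U;F) ≅ 0,  Ȟ^2(U;F) ≅ Z/3

intersection data:
  A12={t9,t12,t26} A13={t8,t9,t20} A14={t5,t8,t23} A15={t5,t27,t29,t31} A16={t4,t26,t29} A23={t9,t13,t24} A24={t2,t30,t33} A25={t2,t3,t13} A26={t7,t26,t33} A34={t6,t8,t16} A35={t1,t13,t14} A36={t1,t6,t11} A45={t2,t5,t28} A46={t6,t17,t33} A56={t1,t21,t22,t29}
  A123={t9} A126={t26} A134={t8} A145={t5} A156={t29} A235={t13} A245={t2} A246={t33} A346={t6} A356={t1}
C dims 6,15,10; δ0: rk_F3 6; δ1: rk_F3 9
Ȟ^0 = (6 − 6) − 0 = 0, so Ȟ^0 ≅ 0
Ȟ^1 = (15 − 9) − 6 = 0, so Ȟ^1 ≅ 0
Ȟ^2 = (10 − 0) − 9 = 1, so Ȟ^2 ≅ Z/3


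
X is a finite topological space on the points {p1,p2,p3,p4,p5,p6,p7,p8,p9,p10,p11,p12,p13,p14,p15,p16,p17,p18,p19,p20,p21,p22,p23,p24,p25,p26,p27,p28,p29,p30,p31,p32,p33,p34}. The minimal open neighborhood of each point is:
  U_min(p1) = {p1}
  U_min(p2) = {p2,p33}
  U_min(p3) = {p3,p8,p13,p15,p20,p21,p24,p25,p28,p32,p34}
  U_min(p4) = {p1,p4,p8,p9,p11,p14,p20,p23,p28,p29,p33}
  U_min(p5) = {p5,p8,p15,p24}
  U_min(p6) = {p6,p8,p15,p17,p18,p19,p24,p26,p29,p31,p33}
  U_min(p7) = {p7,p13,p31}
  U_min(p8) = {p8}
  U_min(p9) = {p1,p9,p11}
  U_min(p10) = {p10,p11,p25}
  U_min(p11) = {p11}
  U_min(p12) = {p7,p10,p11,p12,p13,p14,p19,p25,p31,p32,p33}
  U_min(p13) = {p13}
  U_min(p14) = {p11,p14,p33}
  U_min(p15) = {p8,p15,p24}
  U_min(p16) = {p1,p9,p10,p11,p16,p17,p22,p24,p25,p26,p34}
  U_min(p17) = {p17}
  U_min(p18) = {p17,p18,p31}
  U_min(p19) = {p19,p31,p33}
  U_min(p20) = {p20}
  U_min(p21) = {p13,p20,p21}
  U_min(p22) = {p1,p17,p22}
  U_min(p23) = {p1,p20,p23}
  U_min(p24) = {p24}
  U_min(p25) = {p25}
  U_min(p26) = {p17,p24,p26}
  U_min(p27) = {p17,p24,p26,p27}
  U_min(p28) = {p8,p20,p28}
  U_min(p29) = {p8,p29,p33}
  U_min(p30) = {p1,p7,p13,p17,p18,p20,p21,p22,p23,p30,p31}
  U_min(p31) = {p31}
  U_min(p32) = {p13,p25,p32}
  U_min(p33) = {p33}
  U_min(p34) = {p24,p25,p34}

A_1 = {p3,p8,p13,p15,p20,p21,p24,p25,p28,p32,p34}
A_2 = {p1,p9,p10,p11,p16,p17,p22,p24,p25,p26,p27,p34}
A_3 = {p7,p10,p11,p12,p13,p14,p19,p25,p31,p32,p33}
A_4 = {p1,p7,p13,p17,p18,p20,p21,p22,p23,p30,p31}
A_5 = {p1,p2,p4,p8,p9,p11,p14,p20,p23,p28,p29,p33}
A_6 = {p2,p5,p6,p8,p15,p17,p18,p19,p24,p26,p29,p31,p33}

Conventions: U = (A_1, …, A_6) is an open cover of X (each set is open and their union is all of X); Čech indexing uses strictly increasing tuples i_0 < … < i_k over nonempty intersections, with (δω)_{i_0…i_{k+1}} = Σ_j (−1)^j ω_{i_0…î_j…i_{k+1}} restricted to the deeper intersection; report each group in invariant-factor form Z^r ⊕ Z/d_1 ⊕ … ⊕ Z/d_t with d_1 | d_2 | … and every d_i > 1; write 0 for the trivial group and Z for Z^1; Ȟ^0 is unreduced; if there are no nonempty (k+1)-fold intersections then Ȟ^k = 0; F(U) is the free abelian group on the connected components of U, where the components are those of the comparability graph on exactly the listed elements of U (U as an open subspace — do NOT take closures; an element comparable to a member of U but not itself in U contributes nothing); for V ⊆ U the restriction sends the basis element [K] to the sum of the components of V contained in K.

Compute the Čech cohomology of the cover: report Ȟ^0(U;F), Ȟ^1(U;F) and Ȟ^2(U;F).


nonempty overlaps:
  A12={p24,p25,p34} A13={p13,p25,p32} A14={p13,p20,p21} A15={p8,p20,p28} A16={p8,p15,p24} A23={p10,p11,p25} A24={p1,p17,p22} A25={p1,p9,p11} A26={p17,p24,p26} A34={p7,p13,p31} A35={p11,p14,p33} A36={p19,p31,p33} A45={p1,p20,p23} A46={p17,p18,p31} A56={p2,p8,p29,p33}
  A123={p25} A126={p24} A134={p13} A145={p20} A156={p8} A235={p11} A245={p1} A246={p17} A346={p31} A356={p33}
components per intersection:
  A1: {p3,p8,p13,p15,p20,p21,p24,p25,p28,p32,p34}
  A2: {p1,p9,p10,p11,p16,p17,p22,p24,p25,p26,p27,p34}
  A3: {p7,p10,p11,p12,p13,p14,p19,p25,p31,p32,p33}
  A4: {p1,p7,p13,p17,p18,p20,p21,p22,p23,p30,p31}
  A5: {p1,p2,p4,p8,p9,p11,p14,p20,p23,p28,p29,p33}
  A6: {p2,p5,p6,p8,p15,p17,p18,p19,p24,p26,p29,p31,p33}
  A12: {p24,p25,p34}
  A13: {p13,p25,p32}
  A14: {p13,p20,p21}
  A15: {p8,p20,p28}
  A16: {p8,p15,p24}
  A23: {p10,p11,p25}
  A24: {p1,p17,p22}
  A25: {p1,p9,p11}
  A26: {p17,p24,p26}
  A34: {p7,p13,p31}
  A35: {p11,p14,p33}
  A36: {p19,p31,p33}
  A45: {p1,p20,p23}
  A46: {p17,p18,p31}
  A56: {p2,p8,p29,p33}
  A123: {p25}
  A126: {p24}
  A134: {p13}
  A145: {p20}
  A156: {p8}
  A235: {p11}
  A245: {p1}
  A246: {p17}
  A346: {p31}
  A356: {p33}
C dims 6,15,10; δ0: rk 5, SNF 1^5; δ1: rk 10, SNF 1^9·2
degree 0: 6−5−0 = 1 → Ȟ^0 ≅ Z
degree 1: 15−10−5 = 0 → Ȟ^1 ≅ 0
degree 2: 10−0−10 = 0 plus torsion [2] → Ȟ^2 ≅ Z/2

Ȟ^0 = Z; Ȟ^1 = 0; Ȟ^2 = Z/2


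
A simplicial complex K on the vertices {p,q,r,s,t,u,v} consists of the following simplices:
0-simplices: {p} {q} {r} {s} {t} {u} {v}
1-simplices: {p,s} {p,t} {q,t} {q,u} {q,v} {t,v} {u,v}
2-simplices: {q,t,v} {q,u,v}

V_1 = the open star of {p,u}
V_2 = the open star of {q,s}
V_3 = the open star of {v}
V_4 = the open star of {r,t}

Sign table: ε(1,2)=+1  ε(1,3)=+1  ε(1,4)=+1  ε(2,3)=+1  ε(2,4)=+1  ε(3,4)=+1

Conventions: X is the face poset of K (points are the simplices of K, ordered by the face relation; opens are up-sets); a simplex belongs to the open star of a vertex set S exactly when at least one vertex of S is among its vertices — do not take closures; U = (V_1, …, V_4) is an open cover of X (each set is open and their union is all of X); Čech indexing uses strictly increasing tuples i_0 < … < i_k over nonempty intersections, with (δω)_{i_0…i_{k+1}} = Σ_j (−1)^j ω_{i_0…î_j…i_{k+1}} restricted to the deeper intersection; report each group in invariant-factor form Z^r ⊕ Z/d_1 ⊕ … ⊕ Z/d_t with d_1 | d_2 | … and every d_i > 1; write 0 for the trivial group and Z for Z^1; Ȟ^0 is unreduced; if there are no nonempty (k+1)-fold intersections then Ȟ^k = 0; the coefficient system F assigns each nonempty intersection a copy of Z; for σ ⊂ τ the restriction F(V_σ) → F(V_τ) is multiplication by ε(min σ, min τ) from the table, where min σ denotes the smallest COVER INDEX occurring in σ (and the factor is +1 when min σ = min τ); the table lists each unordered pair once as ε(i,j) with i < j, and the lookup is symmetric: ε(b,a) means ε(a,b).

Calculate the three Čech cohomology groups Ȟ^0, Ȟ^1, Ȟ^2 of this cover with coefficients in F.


nerve simplices:
  V1={{p},{u},{p,s},{p,t},{q,u},{u,v},{q,u,v}} V2={{q},{s},{p,s},{q,t},{q,u},{q,v},{q,t,v},{q,u,v}} V3={{v},{q,v},{t,v},{u,v},{q,t,v},{q,u,v}} V4={{r},{t},{p,t},{q,t},{t,v},{q,t,v}}
  V12={{p,s},{q,u},{q,u,v}} V13={{u,v},{q,u,v}} V14={{p,t}} V23={{q,v},{q,t,v},{q,u,v}} V24={{q,t},{q,t,v}} V34={{t,v},{q,t,v}}
  V123={{q,u,v}} V234={{q,t,v}}
C dims 4,6,2; δ0: rk 3, SNF 1^3; δ1: rk 2, SNF 1^2
degree 0: 4−3−0 = 1 → Ȟ^0 ≅ Z
degree 1: 6−2−3 = 1 → Ȟ^1 ≅ Z
degree 2: 2−0−2 = 0 → Ȟ^2 ≅ 0

Ȟ^0(U;F) ≅ Z,  Ȟ^1(U;F) ≅ Z,  Ȟ^2(U;F) ≅ 0


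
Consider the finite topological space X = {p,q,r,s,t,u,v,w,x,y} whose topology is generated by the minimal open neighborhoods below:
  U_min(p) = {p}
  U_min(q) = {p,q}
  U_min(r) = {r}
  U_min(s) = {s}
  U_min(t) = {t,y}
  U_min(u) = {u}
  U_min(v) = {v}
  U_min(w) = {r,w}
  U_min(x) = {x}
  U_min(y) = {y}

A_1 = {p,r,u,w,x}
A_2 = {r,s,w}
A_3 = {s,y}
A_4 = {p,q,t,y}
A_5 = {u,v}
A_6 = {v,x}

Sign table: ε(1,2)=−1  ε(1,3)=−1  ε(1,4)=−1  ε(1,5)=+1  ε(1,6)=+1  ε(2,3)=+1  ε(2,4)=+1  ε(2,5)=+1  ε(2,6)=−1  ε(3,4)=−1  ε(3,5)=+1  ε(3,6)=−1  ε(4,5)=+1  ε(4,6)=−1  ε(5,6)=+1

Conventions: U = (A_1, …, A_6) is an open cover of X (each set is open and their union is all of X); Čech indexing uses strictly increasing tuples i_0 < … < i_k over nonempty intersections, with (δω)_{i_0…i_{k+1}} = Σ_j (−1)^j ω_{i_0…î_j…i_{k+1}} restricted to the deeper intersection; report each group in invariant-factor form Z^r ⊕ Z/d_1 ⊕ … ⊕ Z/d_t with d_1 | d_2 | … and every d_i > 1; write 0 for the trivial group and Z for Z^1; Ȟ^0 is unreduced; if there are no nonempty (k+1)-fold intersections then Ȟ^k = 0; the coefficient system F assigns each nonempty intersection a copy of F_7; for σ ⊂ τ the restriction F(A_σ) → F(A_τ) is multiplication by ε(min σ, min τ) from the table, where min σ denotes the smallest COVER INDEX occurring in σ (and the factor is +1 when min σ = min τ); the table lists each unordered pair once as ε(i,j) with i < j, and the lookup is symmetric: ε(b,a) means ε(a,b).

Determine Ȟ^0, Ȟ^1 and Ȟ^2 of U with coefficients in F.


nerve of the cover:
  A12={r,w} A14={p} A15={u} A16={x} A23={s} A34={y} A56={v}
C dims 6,7; δ0: rk_F7 6
Ȟ^0 = (6 − 6) − 0 = 0, so Ȟ^0 ≅ 0
Ȟ^1 = (7 − 0) − 6 = 1, so Ȟ^1 ≅ Z/7
Ȟ^2 = (0 − 0) − 0 = 0, so Ȟ^2 ≅ 0

Ȟ^0 = 0,  Ȟ^1 = Z/7,  Ȟ^2 = 0


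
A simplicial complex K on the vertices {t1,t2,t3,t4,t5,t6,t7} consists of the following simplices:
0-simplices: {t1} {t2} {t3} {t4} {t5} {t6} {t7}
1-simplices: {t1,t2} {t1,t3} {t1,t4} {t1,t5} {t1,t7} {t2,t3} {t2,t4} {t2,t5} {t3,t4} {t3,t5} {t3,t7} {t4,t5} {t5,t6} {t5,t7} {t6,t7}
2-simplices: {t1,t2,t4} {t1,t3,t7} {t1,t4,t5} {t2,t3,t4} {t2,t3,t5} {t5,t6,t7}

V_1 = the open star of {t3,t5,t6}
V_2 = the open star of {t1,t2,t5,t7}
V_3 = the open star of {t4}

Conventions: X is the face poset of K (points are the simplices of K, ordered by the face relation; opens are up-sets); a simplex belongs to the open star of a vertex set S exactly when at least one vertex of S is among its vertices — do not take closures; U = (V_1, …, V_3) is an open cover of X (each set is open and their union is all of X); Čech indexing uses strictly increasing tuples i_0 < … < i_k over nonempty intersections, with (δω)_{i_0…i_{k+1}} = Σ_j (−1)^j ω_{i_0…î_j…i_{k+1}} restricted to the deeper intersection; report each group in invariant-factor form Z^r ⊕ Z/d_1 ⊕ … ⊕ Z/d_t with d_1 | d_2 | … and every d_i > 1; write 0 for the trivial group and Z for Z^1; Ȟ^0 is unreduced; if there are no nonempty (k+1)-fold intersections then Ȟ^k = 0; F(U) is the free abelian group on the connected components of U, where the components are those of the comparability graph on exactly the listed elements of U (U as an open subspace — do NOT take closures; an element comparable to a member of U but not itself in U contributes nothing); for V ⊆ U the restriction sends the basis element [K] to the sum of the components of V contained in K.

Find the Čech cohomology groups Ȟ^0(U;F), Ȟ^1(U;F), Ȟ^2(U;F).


nonempty overlaps:
  V1={{t3},{t5},{t6},{t1,t3},{t1,t5},{t2,t3},{t2,t5},{t3,t4},{t3,t5},{t3,t7},{t4,t5},{t5,t6},{t5,t7},{t6,t7},{t1,t3,t7},{t1,t4,t5},{t2,t3,t4},{t2,t3,t5},{t5,t6,t7}} V2={{t1},{t2},{t5},{t7},{t1,t2},{t1,t3},{t1,t4},{t1,t5},{t1,t7},{t2,t3},{t2,t4},{t2,t5},{t3,t5},{t3,t7},{t4,t5},{t5,t6},{t5,t7},{t6,t7},{t1,t2,t4},{t1,t3,t7},{t1,t4,t5},{t2,t3,t4},{t2,t3,t5},{t5,t6,t7}} V3={{t4},{t1,t4},{t2,t4},{t3,t4},{t4,t5},{t1,t2,t4},{t1,t4,t5},{t2,t3,t4}}
  V12={{t5},{t1,t3},{t1,t5},{t2,t3},{t2,t5},{t3,t5},{t3,t7},{t4,t5},{t5,t6},{t5,t7},{t6,t7},{t1,t3,t7},{t1,t4,t5},{t2,t3,t4},{t2,t3,t5},{t5,t6,t7}} V13={{t3,t4},{t4,t5},{t1,t4,t5},{t2,t3,t4}} V23={{t1,t4},{t2,t4},{t4,t5},{t1,t2,t4},{t1,t4,t5},{t2,t3,t4}}
  V123={{t4,t5},{t1,t4,t5},{t2,t3,t4}}
components per intersection:
  V1: {{t3},{t5},{t6},{t1,t3},{t1,t5},{t2,t3},{t2,t5},{t3,t4},{t3,t5},{t3,t7},{t4,t5},{t5,t6},{t5,t7},{t6,t7},{t1,t3,t7},{t1,t4,t5},{t2,t3,t4},{t2,t3,t5},{t5,t6,t7}}
  V2: {{t1},{t2},{t5},{t7},{t1,t2},{t1,t3},{t1,t4},{t1,t5},{t1,t7},{t2,t3},{t2,t4},{t2,t5},{t3,t5},{t3,t7},{t4,t5},{t5,t6},{t5,t7},{t6,t7},{t1,t2,t4},{t1,t3,t7},{t1,t4,t5},{t2,t3,t4},{t2,t3,t5},{t5,t6,t7}}
  V3: {{t4},{t1,t4},{t2,t4},{t3,t4},{t4,t5},{t1,t2,t4},{t1,t4,t5},{t2,t3,t4}}
  V12: {{t5},{t1,t5},{t2,t3},{t2,t5},{t3,t5},{t4,t5},{t5,t6},{t5,t7},{t6,t7},{t1,t4,t5},{t2,t3,t4},{t2,t3,t5},{t5,t6,t7}} {{t1,t3},{t3,t7},{t1,t3,t7}}
  V13: {{t3,t4},{t2,t3,t4}} {{t4,t5},{t1,t4,t5}}
  V23: {{t1,t4},{t2,t4},{t4,t5},{t1,t2,t4},{t1,t4,t5},{t2,t3,t4}}
  V123: {{t4,t5},{t1,t4,t5}} {{t2,t3,t4}}
C dims 3,5,2; δ0: rk 2, SNF 1^2; δ1: rk 2, SNF 1^2
degree 0: 3−2−0 = 1 → Ȟ^0 ≅ Z
degree 1: 5−2−2 = 1 → Ȟ^1 ≅ Z
degree 2: 2−0−2 = 0 → Ȟ^2 ≅ 0

Ȟ^0 = Z, Ȟ^1 = Z, Ȟ^2 = 0


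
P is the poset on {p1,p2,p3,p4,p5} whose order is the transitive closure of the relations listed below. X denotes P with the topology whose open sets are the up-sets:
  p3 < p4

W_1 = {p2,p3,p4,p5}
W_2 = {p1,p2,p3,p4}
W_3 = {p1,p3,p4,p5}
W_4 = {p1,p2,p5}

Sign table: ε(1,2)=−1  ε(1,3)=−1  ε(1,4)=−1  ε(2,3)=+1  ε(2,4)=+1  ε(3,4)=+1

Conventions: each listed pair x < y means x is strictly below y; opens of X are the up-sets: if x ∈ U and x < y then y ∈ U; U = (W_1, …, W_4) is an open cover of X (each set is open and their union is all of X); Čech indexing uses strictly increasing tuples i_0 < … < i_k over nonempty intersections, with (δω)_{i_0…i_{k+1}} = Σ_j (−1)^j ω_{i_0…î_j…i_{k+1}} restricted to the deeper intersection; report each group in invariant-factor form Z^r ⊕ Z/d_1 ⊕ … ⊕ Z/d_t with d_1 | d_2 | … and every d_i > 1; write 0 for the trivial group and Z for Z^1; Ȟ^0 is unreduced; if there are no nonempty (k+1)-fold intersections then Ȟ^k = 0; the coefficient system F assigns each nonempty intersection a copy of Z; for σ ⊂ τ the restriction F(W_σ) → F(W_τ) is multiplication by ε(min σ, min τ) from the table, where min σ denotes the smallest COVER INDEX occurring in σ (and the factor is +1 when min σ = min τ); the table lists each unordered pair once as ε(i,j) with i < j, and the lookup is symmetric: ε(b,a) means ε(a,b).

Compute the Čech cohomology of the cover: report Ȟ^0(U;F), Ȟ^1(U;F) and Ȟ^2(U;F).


Ȟ^0(U;F) ≅ Z; Ȟ^1(U;F) ≅ 0; Ȟ^2(U;F) ≅ Z

nonempty overlaps:
  W12={p2,p3,p4} W13={p3,p4,p5} W14={p2,p5} W23={p1,p3,p4} W24={p1,p2} W34={p1,p5}
  W123={p3,p4} W124={p2} W134={p5} W234={p1}
C dims 4,6,4; δ0: rk 3, SNF 1^3; δ1: rk 3, SNF 1^3
degree 0: 4−3−0 = 1 → Ȟ^0 ≅ Z
degree 1: 6−3−3 = 0 → Ȟ^1 ≅ 0
degree 2: 4−0−3 = 1 → Ȟ^2 ≅ Z


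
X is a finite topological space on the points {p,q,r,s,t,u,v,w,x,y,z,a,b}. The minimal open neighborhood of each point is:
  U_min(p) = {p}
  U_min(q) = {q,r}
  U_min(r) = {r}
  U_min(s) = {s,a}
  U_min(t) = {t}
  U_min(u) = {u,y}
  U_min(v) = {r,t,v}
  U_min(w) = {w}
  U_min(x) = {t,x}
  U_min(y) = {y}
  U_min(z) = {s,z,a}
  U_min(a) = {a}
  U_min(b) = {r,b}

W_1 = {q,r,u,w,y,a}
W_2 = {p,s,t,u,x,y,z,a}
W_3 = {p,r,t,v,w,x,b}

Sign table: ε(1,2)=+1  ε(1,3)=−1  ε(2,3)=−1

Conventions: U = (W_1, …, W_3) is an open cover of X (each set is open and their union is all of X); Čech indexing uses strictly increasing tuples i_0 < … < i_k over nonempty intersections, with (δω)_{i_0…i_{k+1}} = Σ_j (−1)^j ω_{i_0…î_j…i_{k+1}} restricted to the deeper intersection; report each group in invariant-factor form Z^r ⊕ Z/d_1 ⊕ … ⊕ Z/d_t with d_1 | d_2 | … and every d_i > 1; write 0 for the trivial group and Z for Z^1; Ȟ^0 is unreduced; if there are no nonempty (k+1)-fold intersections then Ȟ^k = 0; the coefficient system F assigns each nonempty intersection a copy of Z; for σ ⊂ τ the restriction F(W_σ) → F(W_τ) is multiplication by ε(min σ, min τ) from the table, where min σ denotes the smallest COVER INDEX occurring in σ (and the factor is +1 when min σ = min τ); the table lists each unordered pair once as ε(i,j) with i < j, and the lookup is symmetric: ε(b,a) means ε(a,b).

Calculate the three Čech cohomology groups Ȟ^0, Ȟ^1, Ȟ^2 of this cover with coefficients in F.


nonempty intersections:
  W12={u,y,a} W13={r,w} W23={p,t,x}
C dims 3,3; δ0: rk 2, SNF 1^2
Ȟ^0: (3−2)−0=1 ⇒ Z
Ȟ^1: (3−0)−2=1 ⇒ Z
Ȟ^2: (0−0)−0=0 ⇒ 0

Ȟ^0 = Z,  Ȟ^1 = Z,  Ȟ^2 = 0


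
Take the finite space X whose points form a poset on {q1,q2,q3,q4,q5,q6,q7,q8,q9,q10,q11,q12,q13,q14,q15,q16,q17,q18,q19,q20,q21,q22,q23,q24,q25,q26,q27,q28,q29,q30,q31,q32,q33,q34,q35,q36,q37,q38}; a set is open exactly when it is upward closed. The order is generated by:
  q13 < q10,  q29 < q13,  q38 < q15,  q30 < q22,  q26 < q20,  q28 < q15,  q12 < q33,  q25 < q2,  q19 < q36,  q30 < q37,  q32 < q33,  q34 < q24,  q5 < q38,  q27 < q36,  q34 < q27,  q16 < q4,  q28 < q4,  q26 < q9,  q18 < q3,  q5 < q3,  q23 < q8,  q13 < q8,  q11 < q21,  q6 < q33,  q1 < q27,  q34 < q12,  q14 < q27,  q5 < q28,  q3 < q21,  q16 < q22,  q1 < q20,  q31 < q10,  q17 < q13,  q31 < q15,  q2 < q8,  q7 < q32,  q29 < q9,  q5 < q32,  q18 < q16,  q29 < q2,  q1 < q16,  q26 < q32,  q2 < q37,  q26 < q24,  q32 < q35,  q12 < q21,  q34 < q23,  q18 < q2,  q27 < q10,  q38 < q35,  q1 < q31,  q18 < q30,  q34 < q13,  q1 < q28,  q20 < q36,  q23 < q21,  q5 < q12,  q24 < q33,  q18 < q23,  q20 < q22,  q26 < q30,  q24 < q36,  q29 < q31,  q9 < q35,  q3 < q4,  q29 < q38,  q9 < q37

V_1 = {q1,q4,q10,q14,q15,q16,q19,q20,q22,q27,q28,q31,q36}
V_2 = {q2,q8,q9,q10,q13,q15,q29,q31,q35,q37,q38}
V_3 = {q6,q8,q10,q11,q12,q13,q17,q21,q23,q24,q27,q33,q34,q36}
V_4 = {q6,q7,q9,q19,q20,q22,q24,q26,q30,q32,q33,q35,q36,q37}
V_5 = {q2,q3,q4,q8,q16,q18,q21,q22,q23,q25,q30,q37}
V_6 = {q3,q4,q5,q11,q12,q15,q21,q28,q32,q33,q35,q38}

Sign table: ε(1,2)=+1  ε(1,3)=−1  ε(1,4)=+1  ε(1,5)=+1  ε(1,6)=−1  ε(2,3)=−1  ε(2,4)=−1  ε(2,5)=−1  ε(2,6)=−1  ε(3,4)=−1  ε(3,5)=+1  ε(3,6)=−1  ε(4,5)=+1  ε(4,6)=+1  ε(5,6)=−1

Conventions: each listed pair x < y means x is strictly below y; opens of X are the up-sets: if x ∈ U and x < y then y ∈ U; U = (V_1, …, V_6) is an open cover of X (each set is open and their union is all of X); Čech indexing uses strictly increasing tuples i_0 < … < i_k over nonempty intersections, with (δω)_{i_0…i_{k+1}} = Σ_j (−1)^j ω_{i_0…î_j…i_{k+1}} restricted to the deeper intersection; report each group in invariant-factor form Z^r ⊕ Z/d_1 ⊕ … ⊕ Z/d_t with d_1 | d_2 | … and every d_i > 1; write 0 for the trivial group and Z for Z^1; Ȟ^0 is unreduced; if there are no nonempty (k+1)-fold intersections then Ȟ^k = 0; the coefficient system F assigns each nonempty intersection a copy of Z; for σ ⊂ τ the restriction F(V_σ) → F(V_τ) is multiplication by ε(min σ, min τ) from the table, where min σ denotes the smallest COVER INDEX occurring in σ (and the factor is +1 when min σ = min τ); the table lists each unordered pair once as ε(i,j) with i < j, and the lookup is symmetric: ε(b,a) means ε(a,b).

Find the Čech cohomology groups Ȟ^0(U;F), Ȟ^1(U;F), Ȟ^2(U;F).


nerve simplices:
  V12={q10,q15,q31} V13={q10,q27,q36} V14={q19,q20,q22,q36} V15={q4,q16,q22} V16={q4,q15,q28} V23={q8,q10,q13} V24={q9,q35,q37} V25={q2,q8,q37} V26={q15,q35,q38} V34={q6,q24,q33,q36} V35={q8,q21,q23} V36={q11,q12,q21,q33} V45={q22,q30,q37} V46={q32,q33,q35} V56={q3,q4,q21}
  V123={q10} V126={q15} V134={q36} V145={q22} V156={q4} V235={q8} V245={q37} V246={q35} V346={q33} V356={q21}
C dims 6,15,10; δ0: rk 6, SNF 1^5·2; δ1: rk 9, SNF 1^9
degree 0: 6−6−0 = 0 → Ȟ^0 ≅ 0
degree 1: 15−9−6 = 0 plus torsion [2] → Ȟ^1 ≅ Z/2
degree 2: 10−0−9 = 1 → Ȟ^2 ≅ Z

Ȟ^0 = 0, Ȟ^1 = Z/2, Ȟ^2 = Z


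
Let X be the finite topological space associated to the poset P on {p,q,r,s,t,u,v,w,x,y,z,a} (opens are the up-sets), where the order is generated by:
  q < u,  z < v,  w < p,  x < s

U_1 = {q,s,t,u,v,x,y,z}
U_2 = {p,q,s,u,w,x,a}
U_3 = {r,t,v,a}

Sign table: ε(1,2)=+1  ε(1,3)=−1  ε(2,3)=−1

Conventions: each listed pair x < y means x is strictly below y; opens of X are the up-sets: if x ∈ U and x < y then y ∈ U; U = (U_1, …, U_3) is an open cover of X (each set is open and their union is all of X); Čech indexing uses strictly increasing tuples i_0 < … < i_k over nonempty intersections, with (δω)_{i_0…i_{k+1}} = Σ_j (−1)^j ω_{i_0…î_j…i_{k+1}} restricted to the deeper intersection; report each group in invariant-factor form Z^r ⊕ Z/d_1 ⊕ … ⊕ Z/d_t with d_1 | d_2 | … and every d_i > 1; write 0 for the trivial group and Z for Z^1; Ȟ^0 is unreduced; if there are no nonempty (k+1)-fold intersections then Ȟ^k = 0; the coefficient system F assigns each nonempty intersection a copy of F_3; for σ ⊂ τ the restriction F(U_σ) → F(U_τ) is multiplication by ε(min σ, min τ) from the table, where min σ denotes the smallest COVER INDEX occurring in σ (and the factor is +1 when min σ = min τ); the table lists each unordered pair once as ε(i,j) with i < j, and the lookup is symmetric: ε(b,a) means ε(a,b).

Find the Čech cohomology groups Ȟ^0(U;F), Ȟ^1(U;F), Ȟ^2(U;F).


nonempty intersections:
  U12={q,s,u,x} U13={t,v} U23={a}
C dims 3,3; δ0: rk_F3 2
Ȟ^0: (3−2)−0=1 ⇒ Z/3
Ȟ^1: (3−0)−2=1 ⇒ Z/3
Ȟ^2: (0−0)−0=0 ⇒ 0

Ȟ^0 ≅ Z/3, Ȟ^1 ≅ Z/3, Ȟ^2 ≅ 0


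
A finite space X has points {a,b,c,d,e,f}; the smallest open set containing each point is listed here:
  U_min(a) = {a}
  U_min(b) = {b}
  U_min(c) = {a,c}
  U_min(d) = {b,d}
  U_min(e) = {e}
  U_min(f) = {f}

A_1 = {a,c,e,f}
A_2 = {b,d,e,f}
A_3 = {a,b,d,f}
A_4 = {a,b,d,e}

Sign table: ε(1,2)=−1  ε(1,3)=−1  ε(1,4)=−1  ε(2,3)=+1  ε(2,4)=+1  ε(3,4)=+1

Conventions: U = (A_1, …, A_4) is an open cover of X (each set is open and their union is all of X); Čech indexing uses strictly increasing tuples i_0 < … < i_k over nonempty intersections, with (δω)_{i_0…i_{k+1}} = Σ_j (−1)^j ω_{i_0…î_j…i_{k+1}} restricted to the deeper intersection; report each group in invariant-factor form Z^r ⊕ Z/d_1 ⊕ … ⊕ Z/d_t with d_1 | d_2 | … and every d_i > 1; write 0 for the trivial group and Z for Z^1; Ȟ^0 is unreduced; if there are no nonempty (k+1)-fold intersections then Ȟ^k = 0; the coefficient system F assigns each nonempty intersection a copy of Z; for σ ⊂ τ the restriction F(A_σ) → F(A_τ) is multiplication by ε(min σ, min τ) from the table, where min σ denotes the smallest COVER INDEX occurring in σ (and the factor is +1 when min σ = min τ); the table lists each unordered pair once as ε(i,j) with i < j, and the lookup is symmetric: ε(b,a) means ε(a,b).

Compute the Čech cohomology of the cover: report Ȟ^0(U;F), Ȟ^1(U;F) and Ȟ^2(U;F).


nonempty intersections:
  A12={e,f} A13={a,f} A14={a,e} A23={b,d,f} A24={b,d,e} A34={a,b,d}
  A123={f} A124={e} A134={a} A234={b,d}
C dims 4,6,4; δ0: rk 3, SNF 1^3; δ1: rk 3, SNF 1^3
Ȟ^0: (4−3)−0=1 ⇒ Z
Ȟ^1: (6−3)−3=0 ⇒ 0
Ȟ^2: (4−0)−3=1 ⇒ Z

Ȟ^0(U;F) ≅ Z, Ȟ^1(U;F) ≅ 0 and Ȟ^2(U;F) ≅ Z


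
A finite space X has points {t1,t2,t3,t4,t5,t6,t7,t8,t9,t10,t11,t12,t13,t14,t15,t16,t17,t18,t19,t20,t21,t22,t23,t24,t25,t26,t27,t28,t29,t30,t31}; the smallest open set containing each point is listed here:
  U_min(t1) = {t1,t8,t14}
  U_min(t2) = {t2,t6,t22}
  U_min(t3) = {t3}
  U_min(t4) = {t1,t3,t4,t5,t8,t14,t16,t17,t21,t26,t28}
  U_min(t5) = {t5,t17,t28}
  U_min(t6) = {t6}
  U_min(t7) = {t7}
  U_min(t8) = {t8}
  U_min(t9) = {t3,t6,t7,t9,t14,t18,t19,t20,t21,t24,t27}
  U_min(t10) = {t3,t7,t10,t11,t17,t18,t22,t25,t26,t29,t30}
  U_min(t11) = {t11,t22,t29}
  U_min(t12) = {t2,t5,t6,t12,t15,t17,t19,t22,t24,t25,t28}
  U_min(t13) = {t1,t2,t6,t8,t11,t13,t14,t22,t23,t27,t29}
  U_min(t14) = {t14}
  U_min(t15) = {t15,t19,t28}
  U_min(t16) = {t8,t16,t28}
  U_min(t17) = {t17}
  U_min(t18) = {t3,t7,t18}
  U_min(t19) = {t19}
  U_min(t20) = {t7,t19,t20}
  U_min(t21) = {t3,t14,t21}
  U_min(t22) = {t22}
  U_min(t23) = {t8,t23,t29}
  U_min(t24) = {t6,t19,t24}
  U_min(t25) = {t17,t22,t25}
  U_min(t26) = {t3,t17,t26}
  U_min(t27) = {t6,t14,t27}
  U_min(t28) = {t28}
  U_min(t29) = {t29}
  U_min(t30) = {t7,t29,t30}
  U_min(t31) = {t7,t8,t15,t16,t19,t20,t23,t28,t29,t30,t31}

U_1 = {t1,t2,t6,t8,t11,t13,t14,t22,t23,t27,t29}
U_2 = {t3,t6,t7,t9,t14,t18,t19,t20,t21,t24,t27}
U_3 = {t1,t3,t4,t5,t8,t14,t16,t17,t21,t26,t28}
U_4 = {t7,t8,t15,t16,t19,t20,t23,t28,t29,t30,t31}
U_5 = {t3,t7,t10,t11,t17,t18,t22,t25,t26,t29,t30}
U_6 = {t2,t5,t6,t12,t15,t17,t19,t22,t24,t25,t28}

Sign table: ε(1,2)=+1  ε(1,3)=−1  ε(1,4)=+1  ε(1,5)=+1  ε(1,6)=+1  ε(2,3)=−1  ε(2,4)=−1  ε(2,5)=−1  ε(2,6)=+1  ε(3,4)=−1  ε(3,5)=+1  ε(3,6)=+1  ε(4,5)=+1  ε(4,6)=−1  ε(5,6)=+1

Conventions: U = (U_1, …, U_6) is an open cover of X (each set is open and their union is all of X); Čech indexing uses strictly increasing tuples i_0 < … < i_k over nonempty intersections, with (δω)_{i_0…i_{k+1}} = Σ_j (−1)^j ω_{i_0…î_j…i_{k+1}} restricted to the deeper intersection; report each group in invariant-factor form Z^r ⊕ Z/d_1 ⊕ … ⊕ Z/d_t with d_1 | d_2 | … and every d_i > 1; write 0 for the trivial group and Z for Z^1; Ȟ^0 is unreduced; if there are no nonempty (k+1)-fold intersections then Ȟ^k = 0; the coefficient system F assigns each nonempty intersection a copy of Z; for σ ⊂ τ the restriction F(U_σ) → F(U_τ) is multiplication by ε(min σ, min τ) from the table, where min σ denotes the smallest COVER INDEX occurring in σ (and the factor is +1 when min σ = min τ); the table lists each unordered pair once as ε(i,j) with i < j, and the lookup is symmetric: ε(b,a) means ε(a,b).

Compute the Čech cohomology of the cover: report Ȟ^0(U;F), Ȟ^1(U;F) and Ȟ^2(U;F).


Ȟ^0 = 0, Ȟ^1 = Z/2 and Ȟ^2 = Z

nonempty overlaps:
  U12={t6,t14,t27} U13={t1,t8,t14} U14={t8,t23,t29} U15={t11,t22,t29} U16={t2,t6,t22} U23={t3,t14,t21} U24={t7,t19,t20} U25={t3,t7,t18} U26={t6,t19,t24} U34={t8,t16,t28} U35={t3,t17,t26} U36={t5,t17,t28} U45={t7,t29,t30} U46={t15,t19,t28} U56={t17,t22,t25}
  U123={t14} U126={t6} U134={t8} U145={t29} U156={t22} U235={t3} U245={t7} U246={t19} U346={t28} U356={t17}
C dims 6,15,10; δ0: rk 6, SNF 1^5·2; δ1: rk 9, SNF 1^9
degree 0: 6−6−0 = 0 → Ȟ^0 ≅ 0
degree 1: 15−9−6 = 0 plus torsion [2] → Ȟ^1 ≅ Z/2
degree 2: 10−0−9 = 1 → Ȟ^2 ≅ Z


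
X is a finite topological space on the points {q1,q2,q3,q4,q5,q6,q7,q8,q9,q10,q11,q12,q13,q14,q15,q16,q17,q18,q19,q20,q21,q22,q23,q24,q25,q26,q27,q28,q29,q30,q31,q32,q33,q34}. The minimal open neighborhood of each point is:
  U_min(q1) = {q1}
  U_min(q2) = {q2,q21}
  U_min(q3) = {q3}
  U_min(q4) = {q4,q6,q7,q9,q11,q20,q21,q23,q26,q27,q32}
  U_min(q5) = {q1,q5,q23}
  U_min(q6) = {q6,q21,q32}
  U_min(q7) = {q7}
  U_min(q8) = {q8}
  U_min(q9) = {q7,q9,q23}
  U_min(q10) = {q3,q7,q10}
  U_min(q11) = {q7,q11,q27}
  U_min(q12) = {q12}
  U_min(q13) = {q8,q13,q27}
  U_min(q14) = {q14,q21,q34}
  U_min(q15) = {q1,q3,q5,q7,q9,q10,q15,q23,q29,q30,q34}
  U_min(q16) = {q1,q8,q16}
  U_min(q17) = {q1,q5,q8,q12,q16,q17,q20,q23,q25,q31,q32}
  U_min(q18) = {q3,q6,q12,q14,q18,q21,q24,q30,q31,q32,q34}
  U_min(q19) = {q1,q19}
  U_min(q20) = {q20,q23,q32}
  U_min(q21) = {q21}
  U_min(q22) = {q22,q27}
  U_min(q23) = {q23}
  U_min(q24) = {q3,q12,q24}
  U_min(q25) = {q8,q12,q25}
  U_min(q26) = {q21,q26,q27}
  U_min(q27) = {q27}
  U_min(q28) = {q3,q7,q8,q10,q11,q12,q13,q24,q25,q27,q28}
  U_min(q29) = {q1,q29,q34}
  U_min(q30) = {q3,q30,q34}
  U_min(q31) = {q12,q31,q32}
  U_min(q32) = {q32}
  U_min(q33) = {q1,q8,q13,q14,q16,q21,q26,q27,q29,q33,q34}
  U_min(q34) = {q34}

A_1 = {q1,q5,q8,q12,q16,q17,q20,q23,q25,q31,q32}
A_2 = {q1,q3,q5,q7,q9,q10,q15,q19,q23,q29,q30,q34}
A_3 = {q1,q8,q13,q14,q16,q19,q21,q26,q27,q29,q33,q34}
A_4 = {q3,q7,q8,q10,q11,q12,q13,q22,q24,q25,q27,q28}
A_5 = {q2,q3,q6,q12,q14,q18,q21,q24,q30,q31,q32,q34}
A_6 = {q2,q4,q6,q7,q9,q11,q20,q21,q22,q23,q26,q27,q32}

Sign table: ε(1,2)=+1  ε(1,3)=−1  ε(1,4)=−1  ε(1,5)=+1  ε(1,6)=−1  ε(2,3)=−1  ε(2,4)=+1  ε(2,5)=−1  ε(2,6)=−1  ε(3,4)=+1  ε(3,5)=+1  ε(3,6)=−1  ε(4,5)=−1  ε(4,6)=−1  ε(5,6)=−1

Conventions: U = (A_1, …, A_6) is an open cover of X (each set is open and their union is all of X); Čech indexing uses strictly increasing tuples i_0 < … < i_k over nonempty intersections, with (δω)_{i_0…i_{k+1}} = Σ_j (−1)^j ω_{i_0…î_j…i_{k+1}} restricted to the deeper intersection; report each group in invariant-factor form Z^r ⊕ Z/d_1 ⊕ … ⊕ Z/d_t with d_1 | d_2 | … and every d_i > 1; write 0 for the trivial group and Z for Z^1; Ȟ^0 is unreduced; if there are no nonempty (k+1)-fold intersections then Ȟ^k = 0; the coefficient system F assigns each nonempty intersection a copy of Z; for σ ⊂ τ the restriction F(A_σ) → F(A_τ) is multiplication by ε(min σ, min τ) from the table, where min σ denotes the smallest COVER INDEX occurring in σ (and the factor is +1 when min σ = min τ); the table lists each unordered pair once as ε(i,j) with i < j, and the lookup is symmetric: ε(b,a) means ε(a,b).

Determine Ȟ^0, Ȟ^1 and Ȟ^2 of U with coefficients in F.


nonempty overlaps:
  A12={q1,q5,q23} A13={q1,q8,q16} A14={q8,q12,q25} A15={q12,q31,q32} A16={q20,q23,q32} A23={q1,q19,q29,q34} A24={q3,q7,q10} A25={q3,q30,q34} A26={q7,q9,q23} A34={q8,q13,q27} A35={q14,q21,q34} A36={q21,q26,q27} A45={q3,q12,q24} A46={q7,q11,q22,q27} A56={q2,q6,q21,q32}
  A123={q1} A126={q23} A134={q8} A145={q12} A156={q32} A235={q34} A245={q3} A246={q7} A346={q27} A356={q21}
C dims 6,15,10; δ0: rk 6, SNF 1^5·2; δ1: rk 9, SNF 1^9
degree 0: 6−6−0 = 0 → Ȟ^0 ≅ 0
degree 1: 15−9−6 = 0 plus torsion [2] → Ȟ^1 ≅ Z/2
degree 2: 10−0−9 = 1 → Ȟ^2 ≅ Z

Ȟ^0(U;F) ≅ 0; Ȟ^1(U;F) ≅ Z/2; Ȟ^2(U;F) ≅ Z


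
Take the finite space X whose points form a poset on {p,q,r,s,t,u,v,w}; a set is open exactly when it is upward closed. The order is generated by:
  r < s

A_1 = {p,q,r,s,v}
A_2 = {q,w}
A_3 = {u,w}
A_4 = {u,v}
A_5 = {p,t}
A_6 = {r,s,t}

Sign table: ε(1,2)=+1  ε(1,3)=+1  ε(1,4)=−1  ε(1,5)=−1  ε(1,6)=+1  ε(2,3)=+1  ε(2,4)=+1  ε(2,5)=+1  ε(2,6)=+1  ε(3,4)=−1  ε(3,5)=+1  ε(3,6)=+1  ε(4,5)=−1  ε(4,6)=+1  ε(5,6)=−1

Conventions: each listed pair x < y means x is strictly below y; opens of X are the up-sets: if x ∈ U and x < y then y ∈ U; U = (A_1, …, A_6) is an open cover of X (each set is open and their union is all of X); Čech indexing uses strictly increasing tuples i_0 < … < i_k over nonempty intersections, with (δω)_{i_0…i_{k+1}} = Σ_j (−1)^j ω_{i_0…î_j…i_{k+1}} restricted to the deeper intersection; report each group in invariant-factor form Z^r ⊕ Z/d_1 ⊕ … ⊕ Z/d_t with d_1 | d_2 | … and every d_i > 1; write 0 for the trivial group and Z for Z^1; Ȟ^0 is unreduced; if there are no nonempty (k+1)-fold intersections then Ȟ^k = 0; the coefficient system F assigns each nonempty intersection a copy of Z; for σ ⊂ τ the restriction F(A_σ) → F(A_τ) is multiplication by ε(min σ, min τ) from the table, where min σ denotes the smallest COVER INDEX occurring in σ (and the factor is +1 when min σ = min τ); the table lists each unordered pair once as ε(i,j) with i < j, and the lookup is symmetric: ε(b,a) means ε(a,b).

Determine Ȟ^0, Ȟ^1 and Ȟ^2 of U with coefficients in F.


nerve simplices:
  A12={q} A14={v} A15={p} A16={r,s} A23={w} A34={u} A56={t}
C dims 6,7; δ0: rk 5, SNF 1^5
degree 0: 6−5−0 = 1 → Ȟ^0 ≅ Z
degree 1: 7−0−5 = 2 → Ȟ^1 ≅ Z^2
degree 2: 0−0−0 = 0 → Ȟ^2 ≅ 0

Ȟ^0 ≅ Z,  Ȟ^1 ≅ Z^2,  Ȟ^2 ≅ 0


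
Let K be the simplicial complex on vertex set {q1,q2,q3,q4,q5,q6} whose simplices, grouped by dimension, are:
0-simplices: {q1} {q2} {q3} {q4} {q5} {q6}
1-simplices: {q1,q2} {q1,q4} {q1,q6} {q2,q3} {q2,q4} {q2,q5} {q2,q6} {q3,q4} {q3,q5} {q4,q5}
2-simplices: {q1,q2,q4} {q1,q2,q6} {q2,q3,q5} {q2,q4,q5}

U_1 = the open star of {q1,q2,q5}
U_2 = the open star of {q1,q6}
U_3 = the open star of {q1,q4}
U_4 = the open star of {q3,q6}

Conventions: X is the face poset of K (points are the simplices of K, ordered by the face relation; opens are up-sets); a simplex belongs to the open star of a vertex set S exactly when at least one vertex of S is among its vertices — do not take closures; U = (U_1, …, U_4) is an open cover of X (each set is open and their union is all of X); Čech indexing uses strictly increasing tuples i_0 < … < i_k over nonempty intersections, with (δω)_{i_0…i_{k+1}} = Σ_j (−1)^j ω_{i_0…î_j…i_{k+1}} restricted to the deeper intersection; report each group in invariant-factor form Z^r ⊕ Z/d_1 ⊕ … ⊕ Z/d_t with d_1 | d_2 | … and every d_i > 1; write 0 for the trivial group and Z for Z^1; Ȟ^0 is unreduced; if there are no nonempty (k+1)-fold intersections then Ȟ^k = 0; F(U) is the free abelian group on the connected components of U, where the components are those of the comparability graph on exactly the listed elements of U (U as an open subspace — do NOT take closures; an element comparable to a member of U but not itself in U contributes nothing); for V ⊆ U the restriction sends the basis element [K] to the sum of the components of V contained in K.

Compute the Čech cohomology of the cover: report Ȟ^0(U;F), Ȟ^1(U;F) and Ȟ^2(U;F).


nerve simplices:
  U1={{q1},{q2},{q5},{q1,q2},{q1,q4},{q1,q6},{q2,q3},{q2,q4},{q2,q5},{q2,q6},{q3,q5},{q4,q5},{q1,q2,q4},{q1,q2,q6},{q2,q3,q5},{q2,q4,q5}} U2={{q1},{q6},{q1,q2},{q1,q4},{q1,q6},{q2,q6},{q1,q2,q4},{q1,q2,q6}} U3={{q1},{q4},{q1,q2},{q1,q4},{q1,q6},{q2,q4},{q3,q4},{q4,q5},{q1,q2,q4},{q1,q2,q6},{q2,q4,q5}} U4={{q3},{q6},{q1,q6},{q2,q3},{q2,q6},{q3,q4},{q3,q5},{q1,q2,q6},{q2,q3,q5}}
  U12={{q1},{q1,q2},{q1,q4},{q1,q6},{q2,q6},{q1,q2,q4},{q1,q2,q6}} U13={{q1},{q1,q2},{q1,q4},{q1,q6},{q2,q4},{q4,q5},{q1,q2,q4},{q1,q2,q6},{q2,q4,q5}} U14={{q1,q6},{q2,q3},{q2,q6},{q3,q5},{q1,q2,q6},{q2,q3,q5}} U23={{q1},{q1,q2},{q1,q4},{q1,q6},{q1,q2,q4},{q1,q2,q6}} U24={{q6},{q1,q6},{q2,q6},{q1,q2,q6}} U34={{q1,q6},{q3,q4},{q1,q2,q6}}
  U123={{q1},{q1,q2},{q1,q4},{q1,q6},{q1,q2,q4},{q1,q2,q6}} U124={{q1,q6},{q2,q6},{q1,q2,q6}} U134={{q1,q6},{q1,q2,q6}} U234={{q1,q6},{q1,q2,q6}}
  U1234={{q1,q6},{q1,q2,q6}}
components per intersection:
  U1: {{q1},{q2},{q5},{q1,q2},{q1,q4},{q1,q6},{q2,q3},{q2,q4},{q2,q5},{q2,q6},{q3,q5},{q4,q5},{q1,q2,q4},{q1,q2,q6},{q2,q3,q5},{q2,q4,q5}}
  U2: {{q1},{q6},{q1,q2},{q1,q4},{q1,q6},{q2,q6},{q1,q2,q4},{q1,q2,q6}}
  U3: {{q1},{q4},{q1,q2},{q1,q4},{q1,q6},{q2,q4},{q3,q4},{q4,q5},{q1,q2,q4},{q1,q2,q6},{q2,q4,q5}}
  U4: {{q3},{q2,q3},{q3,q4},{q3,q5},{q2,q3,q5}} {{q6},{q1,q6},{q2,q6},{q1,q2,q6}}
  U12: {{q1},{q1,q2},{q1,q4},{q1,q6},{q2,q6},{q1,q2,q4},{q1,q2,q6}}
  U13: {{q1},{q1,q2},{q1,q4},{q1,q6},{q2,q4},{q4,q5},{q1,q2,q4},{q1,q2,q6},{q2,q4,q5}}
  U14: {{q1,q6},{q2,q6},{q1,q2,q6}} {{q2,q3},{q3,q5},{q2,q3,q5}}
  U23: {{q1},{q1,q2},{q1,q4},{q1,q6},{q1,q2,q4},{q1,q2,q6}}
  U24: {{q6},{q1,q6},{q2,q6},{q1,q2,q6}}
  U34: {{q1,q6},{q1,q2,q6}} {{q3,q4}}
  U123: {{q1},{q1,q2},{q1,q4},{q1,q6},{q1,q2,q4},{q1,q2,q6}}
  U124: {{q1,q6},{q2,q6},{q1,q2,q6}}
  U134: {{q1,q6},{q1,q2,q6}}
  U234: {{q1,q6},{q1,q2,q6}}
  U1234: {{q1,q6},{q1,q2,q6}}
C dims 5,8,4,1; δ0: rk 4, SNF 1^4; δ1: rk 3, SNF 1^3; δ2: rk 1, SNF 1^1
degree 0: 5−4−0 = 1 → Ȟ^0 ≅ Z
degree 1: 8−3−4 = 1 → Ȟ^1 ≅ Z
degree 2: 4−1−3 = 0 → Ȟ^2 ≅ 0

Ȟ^0 = Z, Ȟ^1 = Z, Ȟ^2 = 0


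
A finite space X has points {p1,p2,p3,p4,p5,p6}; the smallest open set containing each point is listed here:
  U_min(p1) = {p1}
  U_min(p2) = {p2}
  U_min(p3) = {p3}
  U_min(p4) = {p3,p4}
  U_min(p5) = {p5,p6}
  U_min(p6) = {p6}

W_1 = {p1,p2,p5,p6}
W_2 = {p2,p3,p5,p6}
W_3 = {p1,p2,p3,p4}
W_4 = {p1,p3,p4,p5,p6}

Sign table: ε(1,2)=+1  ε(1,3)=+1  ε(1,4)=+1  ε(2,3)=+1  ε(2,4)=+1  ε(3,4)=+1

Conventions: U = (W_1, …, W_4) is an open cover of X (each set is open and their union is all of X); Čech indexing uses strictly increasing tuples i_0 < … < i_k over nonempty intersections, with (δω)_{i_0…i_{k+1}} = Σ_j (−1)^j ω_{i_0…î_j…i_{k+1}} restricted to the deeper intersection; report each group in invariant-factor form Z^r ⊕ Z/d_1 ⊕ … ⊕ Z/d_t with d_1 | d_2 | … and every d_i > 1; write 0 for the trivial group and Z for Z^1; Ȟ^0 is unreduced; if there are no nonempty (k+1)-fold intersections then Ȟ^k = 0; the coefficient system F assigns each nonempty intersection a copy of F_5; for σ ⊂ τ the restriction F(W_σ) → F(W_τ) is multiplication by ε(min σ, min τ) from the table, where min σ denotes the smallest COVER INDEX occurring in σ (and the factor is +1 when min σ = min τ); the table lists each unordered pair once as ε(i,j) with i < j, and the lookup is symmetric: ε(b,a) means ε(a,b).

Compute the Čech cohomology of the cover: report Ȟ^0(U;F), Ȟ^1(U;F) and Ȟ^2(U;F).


Ȟ^0(U;F) ≅ Z/5, Ȟ^1(U;F) ≅ 0 and Ȟ^2(U;F) ≅ Z/5

nerve simplices:
  W12={p2,p5,p6} W13={p1,p2} W14={p1,p5,p6} W23={p2,p3} W24={p3,p5,p6} W34={p1,p3,p4}
  W123={p2} W124={p5,p6} W134={p1} W234={p3}
C dims 4,6,4; δ0: rk_F5 3; δ1: rk_F5 3
degree 0: 4−3−0 = 1 → Ȟ^0 ≅ Z/5
degree 1: 6−3−3 = 0 → Ȟ^1 ≅ 0
degree 2: 4−0−3 = 1 → Ȟ^2 ≅ Z/5


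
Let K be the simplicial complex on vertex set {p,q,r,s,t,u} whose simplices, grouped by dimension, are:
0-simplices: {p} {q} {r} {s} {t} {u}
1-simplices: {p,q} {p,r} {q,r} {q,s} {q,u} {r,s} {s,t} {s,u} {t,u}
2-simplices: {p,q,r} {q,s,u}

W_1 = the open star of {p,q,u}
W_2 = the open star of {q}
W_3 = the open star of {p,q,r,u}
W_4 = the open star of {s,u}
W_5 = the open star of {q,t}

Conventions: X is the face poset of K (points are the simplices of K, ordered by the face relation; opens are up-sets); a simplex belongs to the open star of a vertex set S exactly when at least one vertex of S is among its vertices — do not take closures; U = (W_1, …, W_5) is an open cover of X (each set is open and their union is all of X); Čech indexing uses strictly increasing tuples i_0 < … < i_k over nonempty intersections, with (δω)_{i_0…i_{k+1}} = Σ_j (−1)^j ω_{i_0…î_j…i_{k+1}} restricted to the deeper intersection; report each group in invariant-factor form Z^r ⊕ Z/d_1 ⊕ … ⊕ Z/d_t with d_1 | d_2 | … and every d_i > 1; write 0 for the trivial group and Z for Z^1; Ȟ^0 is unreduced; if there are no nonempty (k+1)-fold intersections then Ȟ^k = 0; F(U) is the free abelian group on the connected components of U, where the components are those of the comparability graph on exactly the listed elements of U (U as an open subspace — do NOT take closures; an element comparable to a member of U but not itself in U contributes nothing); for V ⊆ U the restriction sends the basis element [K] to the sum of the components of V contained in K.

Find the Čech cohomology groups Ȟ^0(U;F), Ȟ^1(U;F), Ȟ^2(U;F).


nonempty overlaps:
  W1={{p},{q},{u},{p,q},{p,r},{q,r},{q,s},{q,u},{s,u},{t,u},{p,q,r},{q,s,u}} W2={{q},{p,q},{q,r},{q,s},{q,u},{p,q,r},{q,s,u}} W3={{p},{q},{r},{u},{p,q},{p,r},{q,r},{q,s},{q,u},{r,s},{s,u},{t,u},{p,q,r},{q,s,u}} W4={{s},{u},{q,s},{q,u},{r,s},{s,t},{s,u},{t,u},{q,s,u}} W5={{q},{t},{p,q},{q,r},{q,s},{q,u},{s,t},{t,u},{p,q,r},{q,s,u}}
  W12={{q},{p,q},{q,r},{q,s},{q,u},{p,q,r},{q,s,u}} W13={{p},{q},{u},{p,q},{p,r},{q,r},{q,s},{q,u},{s,u},{t,u},{p,q,r},{q,s,u}} W14={{u},{q,s},{q,u},{s,u},{t,u},{q,s,u}} W15={{q},{p,q},{q,r},{q,s},{q,u},{t,u},{p,q,r},{q,s,u}} W23={{q},{p,q},{q,r},{q,s},{q,u},{p,q,r},{q,s,u}} W24={{q,s},{q,u},{q,s,u}} W25={{q},{p,q},{q,r},{q,s},{q,u},{p,q,r},{q,s,u}} W34={{u},{q,s},{q,u},{r,s},{s,u},{t,u},{q,s,u}} W35={{q},{p,q},{q,r},{q,s},{q,u},{t,u},{p,q,r},{q,s,u}} W45={{q,s},{q,u},{s,t},{t,u},{q,s,u}}
  W123={{q},{p,q},{q,r},{q,s},{q,u},{p,q,r},{q,s,u}} W124={{q,s},{q,u},{q,s,u}} W125={{q},{p,q},{q,r},{q,s},{q,u},{p,q,r},{q,s,u}} W134={{u},{q,s},{q,u},{s,u},{t,u},{q,s,u}} W135={{q},{p,q},{q,r},{q,s},{q,u},{t,u},{p,q,r},{q,s,u}} W145={{q,s},{q,u},{t,u},{q,s,u}} W234={{q,s},{q,u},{q,s,u}} W235={{q},{p,q},{q,r},{q,s},{q,u},{p,q,r},{q,s,u}} W245={{q,s},{q,u},{q,s,u}} W345={{q,s},{q,u},{t,u},{q,s,u}}
  W1234={{q,s},{q,u},{q,s,u}} W1235={{q},{p,q},{q,r},{q,s},{q,u},{p,q,r},{q,s,u}} W1245={{q,s},{q,u},{q,s,u}} W1345={{q,s},{q,u},{t,u},{q,s,u}} W2345={{q,s},{q,u},{q,s,u}}
  W12345={{q,s},{q,u},{q,s,u}}
components per intersection:
  W1: {{p},{q},{u},{p,q},{p,r},{q,r},{q,s},{q,u},{s,u},{t,u},{p,q,r},{q,s,u}}
  W2: {{q},{p,q},{q,r},{q,s},{q,u},{p,q,r},{q,s,u}}
  W3: {{p},{q},{r},{u},{p,q},{p,r},{q,r},{q,s},{q,u},{r,s},{s,u},{t,u},{p,q,r},{q,s,u}}
  W4: {{s},{u},{q,s},{q,u},{r,s},{s,t},{s,u},{t,u},{q,s,u}}
  W5: {{q},{p,q},{q,r},{q,s},{q,u},{p,q,r},{q,s,u}} {{t},{s,t},{t,u}}
  W12: {{q},{p,q},{q,r},{q,s},{q,u},{p,q,r},{q,s,u}}
  W13: {{p},{q},{u},{p,q},{p,r},{q,r},{q,s},{q,u},{s,u},{t,u},{p,q,r},{q,s,u}}
  W14: {{u},{q,s},{q,u},{s,u},{t,u},{q,s,u}}
  W15: {{q},{p,q},{q,r},{q,s},{q,u},{p,q,r},{q,s,u}} {{t,u}}
  W23: {{q},{p,q},{q,r},{q,s},{q,u},{p,q,r},{q,s,u}}
  W24: {{q,s},{q,u},{q,s,u}}
  W25: {{q},{p,q},{q,r},{q,s},{q,u},{p,q,r},{q,s,u}}
  W34: {{u},{q,s},{q,u},{s,u},{t,u},{q,s,u}} {{r,s}}
  W35: {{q},{p,q},{q,r},{q,s},{q,u},{p,q,r},{q,s,u}} {{t,u}}
  W45: {{q,s},{q,u},{q,s,u}} {{s,t}} {{t,u}}
  W123: {{q},{p,q},{q,r},{q,s},{q,u},{p,q,r},{q,s,u}}
  W124: {{q,s},{q,u},{q,s,u}}
  W125: {{q},{p,q},{q,r},{q,s},{q,u},{p,q,r},{q,s,u}}
  W134: {{u},{q,s},{q,u},{s,u},{t,u},{q,s,u}}
  W135: {{q},{p,q},{q,r},{q,s},{q,u},{p,q,r},{q,s,u}} {{t,u}}
  W145: {{q,s},{q,u},{q,s,u}} {{t,u}}
  W234: {{q,s},{q,u},{q,s,u}}
  W235: {{q},{p,q},{q,r},{q,s},{q,u},{p,q,r},{q,s,u}}
  W245: {{q,s},{q,u},{q,s,u}}
  W345: {{q,s},{q,u},{q,s,u}} {{t,u}}
  W1234: {{q,s},{q,u},{q,s,u}}
  W1235: {{q},{p,q},{q,r},{q,s},{q,u},{p,q,r},{q,s,u}}
  W1245: {{q,s},{q,u},{q,s,u}}
  W1345: {{q,s},{q,u},{q,s,u}} {{t,u}}
  W2345: {{q,s},{q,u},{q,s,u}}
  W12345: {{q,s},{q,u},{q,s,u}}
C dims 6,15,13,6; δ0: rk 5, SNF 1^5; δ1: rk 8, SNF 1^8; δ2: rk 5, SNF 1^5
degree 0: 6−5−0 = 1 → Ȟ^0 ≅ Z
degree 1: 15−8−5 = 2 → Ȟ^1 ≅ Z^2
degree 2: 13−5−8 = 0 → Ȟ^2 ≅ 0

Ȟ^0(U;F) ≅ Z, Ȟ^1(U;F) ≅ Z^2 and Ȟ^2(U;F) ≅ 0
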